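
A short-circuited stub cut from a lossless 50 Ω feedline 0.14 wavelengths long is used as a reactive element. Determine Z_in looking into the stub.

Z_in ≈ +j60.4 Ω

βl = 2π × 0.14 = 50.4°
tan(βl) = 1.21
For a short-circuited stub, Z_in = jZ_0·tan(βl)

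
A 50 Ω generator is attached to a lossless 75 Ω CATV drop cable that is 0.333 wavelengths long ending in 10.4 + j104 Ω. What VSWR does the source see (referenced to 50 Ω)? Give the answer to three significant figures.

VSWR ≈ 14.3

βl = 2π × 0.333 = 120°
tan(βl) = -1.74
Z_in = Z_0·(Z_L + jZ_0·tanβl)/(Z_0 + jZ_L·tanβl) = 3.58 − j7.52 Ω
Γ_s = (Z_in − Z_s)/(Z_in + Z_s) = (-46.4 − j7.52)/(53.6 − j7.52), |Γ_s| = 0.869
VSWR = (1 + |Γ_s|)/(1 − |Γ_s|)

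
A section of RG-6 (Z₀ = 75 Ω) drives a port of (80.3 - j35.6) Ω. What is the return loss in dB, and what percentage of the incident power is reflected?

Γ = (5.3 − j35.6)/(155.3 − j35.6), |Γ| = 0.226
RL = −20·log₁₀(0.226) = 12.9 dB
P_refl/P_inc = |Γ|² = 0.051

RL ≈ 12.9 dB; 5.1% of incident power reflected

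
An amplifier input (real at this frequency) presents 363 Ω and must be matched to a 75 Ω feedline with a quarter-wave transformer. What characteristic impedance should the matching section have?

Z_qwt ≈ 165 Ω

Z_qwt = √(Z_0·R_L) = √(75 × 363) = √27220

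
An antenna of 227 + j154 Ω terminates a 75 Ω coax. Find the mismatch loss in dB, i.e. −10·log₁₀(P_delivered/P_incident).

mismatch loss ≈ 2.27 dB

Γ = (152 + j154)/(302 + j154), |Γ| = 0.638
|Γ|² = 0.407, so P_del/P_inc = 1 − |Γ|² = 0.593
ML = −10·log₁₀(1 − |Γ|²)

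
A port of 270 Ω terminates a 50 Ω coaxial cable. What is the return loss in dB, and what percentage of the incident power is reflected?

RL ≈ 3.25 dB; 47.3% of incident power reflected

Γ = (270 − 50)/(270 + 50) = 0.688
RL = −20·log₁₀(0.688) = 3.25 dB
P_refl/P_inc = |Γ|² = 0.473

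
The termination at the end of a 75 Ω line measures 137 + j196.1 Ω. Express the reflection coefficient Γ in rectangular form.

Γ = (Z_L − Z_0)/(Z_L + Z_0) = (62 + j196.1)/(212 + j196.1)

Γ ≈ 0.619 + j0.353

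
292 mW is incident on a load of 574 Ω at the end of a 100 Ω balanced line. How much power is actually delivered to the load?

P_delivered ≈ 148 mW

Γ = (574 − 100)/(574 + 100) = 0.703
|Γ|² = 0.495
P_refl = |Γ|²·P_inc = 144 mW, P_del = (1 − |Γ|²)·P_inc = 148 mW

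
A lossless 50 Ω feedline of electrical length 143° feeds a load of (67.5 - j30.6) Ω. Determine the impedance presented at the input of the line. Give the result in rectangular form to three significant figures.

tan(βl) = tan(143°) = -0.754
Z_in = Z_0·(Z_L + jZ_0·tanβl)/(Z_0 + jZ_L·tanβl)
     = 50·(67.5 − j68.3)/(26.9 − j50.9)

Z_in ≈ 79.9 + j24.1 Ω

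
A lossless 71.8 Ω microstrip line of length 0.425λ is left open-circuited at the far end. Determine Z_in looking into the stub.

βl = 2π × 0.425 = 153°
tan(βl) = -0.51
For an open-circuited stub, Z_in = −jZ_0·cot(βl) = −jZ_0/tan(βl)

Z_in ≈ +j141 Ω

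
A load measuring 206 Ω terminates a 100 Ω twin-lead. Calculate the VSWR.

Γ = (206 − 100)/(206 + 100) = 0.346
VSWR = (1 + 0.346)/(1 − 0.346)

VSWR ≈ 2.06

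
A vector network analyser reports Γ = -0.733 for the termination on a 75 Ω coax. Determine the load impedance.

Z_L = Z_0·(1 + Γ)/(1 − Γ) = 75·(0.267)/(1.73)

Z_L ≈ 11.6 Ω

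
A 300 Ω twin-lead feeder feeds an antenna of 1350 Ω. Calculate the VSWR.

VSWR ≈ 4.5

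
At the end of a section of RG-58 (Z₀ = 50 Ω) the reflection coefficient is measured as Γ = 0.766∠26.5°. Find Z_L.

Z_L ≈ 95.8 + j158 Ω

Z_L = Z_0·(1 + Γ)/(1 − Γ) = 50·(1.69 + j0.342)/(0.314 − j0.342)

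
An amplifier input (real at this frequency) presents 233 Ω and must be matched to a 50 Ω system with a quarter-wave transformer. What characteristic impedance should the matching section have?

Z_qwt ≈ 108 Ω

Z_qwt = √(Z_0·R_L) = √(50 × 233) = √11650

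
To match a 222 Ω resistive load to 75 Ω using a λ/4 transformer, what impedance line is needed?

Z_qwt = √(Z_0·R_L) = √(75 × 222) = √16650

Z_qwt ≈ 129 Ω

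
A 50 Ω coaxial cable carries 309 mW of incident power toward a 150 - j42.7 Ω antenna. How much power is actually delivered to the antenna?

|Γ| = |(100 − j42.7)/(200 − j42.7)| = 0.532
|Γ|² = 0.283
P_refl = |Γ|²·P_inc = 87.4 mW, P_del = (1 − |Γ|²)·P_inc = 222 mW

P_delivered ≈ 222 mW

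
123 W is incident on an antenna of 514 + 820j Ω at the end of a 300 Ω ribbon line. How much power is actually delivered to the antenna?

|Γ| = |(214 + j820)/(814 + j820)| = 0.733
|Γ|² = 0.538
P_refl = |Γ|²·P_inc = 66.2 W, P_del = (1 − |Γ|²)·P_inc = 56.8 W

P_delivered ≈ 56.8 W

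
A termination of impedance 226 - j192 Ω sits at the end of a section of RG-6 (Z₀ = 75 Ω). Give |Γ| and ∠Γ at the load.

Γ ≈ 0.684 ∠ -19.3°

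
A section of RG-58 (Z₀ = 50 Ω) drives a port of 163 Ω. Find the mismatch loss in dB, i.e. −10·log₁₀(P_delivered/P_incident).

mismatch loss ≈ 1.44 dB

Γ = (163 − 50)/(163 + 50) = 0.531
|Γ|² = 0.281, so P_del/P_inc = 1 − |Γ|² = 0.719
ML = −10·log₁₀(1 − |Γ|²)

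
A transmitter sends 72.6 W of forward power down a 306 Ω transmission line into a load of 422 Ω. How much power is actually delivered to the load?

Γ = (422 − 306)/(422 + 306) = 0.159
|Γ|² = 0.0254
P_refl = |Γ|²·P_inc = 1.84 W, P_del = (1 − |Γ|²)·P_inc = 70.8 W

P_delivered ≈ 70.8 W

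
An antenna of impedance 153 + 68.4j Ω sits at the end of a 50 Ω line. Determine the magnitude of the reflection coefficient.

|Γ| ≈ 0.577

Γ = (Z_L − Z_0)/(Z_L + Z_0) = (103 + j68.4)/(203 + j68.4)
|Γ| = 124/214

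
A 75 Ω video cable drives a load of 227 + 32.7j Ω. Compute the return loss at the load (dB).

RL ≈ 5.82 dB

Γ = (152 + j32.7)/(302 + j32.7), |Γ| = 0.512
RL = −20·log₁₀|Γ| = −20·log₁₀(0.512)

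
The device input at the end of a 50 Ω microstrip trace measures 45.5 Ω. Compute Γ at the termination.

Γ = -0.0471

Γ = (Z_L − Z_0)/(Z_L + Z_0) = (45.5 − 50)/(45.5 + 50) = -4.5/95.5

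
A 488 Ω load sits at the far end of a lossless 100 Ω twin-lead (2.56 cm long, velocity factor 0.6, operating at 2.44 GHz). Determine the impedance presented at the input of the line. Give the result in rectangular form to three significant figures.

Z_in ≈ 29.9 + j65.6 Ω

λ = v/f = 0.6·c / 2.44 GHz = 0.0738 m
βl = 2π·l/λ = 2π × 0.347 = 125°
tan(βl) = tan(125°) = -1.43
Z_in = Z_0·(Z_L + jZ_0·tanβl)/(Z_0 + jZ_L·tanβl)
     = 100·(488 − j143)/(100 − j699)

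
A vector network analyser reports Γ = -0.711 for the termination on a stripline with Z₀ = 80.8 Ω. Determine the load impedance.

Z_L ≈ 13.6 Ω

Z_L = Z_0·(1 + Γ)/(1 − Γ) = 80.8·(0.289)/(1.71)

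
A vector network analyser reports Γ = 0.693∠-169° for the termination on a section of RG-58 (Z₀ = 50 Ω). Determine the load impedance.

Z_L = Z_0·(1 + Γ)/(1 − Γ) = 50·(0.32 − j0.132)/(1.68 + j0.132)

Z_L ≈ 9.15 − j4.65 Ω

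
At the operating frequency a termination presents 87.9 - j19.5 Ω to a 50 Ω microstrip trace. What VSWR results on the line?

VSWR ≈ 1.88

Γ = (Z_L − Z_0)/(Z_L + Z_0) = (37.9 − j19.5)/(137.9 − j19.5)
|Γ| = 42.6/139 = 0.306
VSWR = (1 + |Γ|)/(1 − |Γ|) = 1.31/0.694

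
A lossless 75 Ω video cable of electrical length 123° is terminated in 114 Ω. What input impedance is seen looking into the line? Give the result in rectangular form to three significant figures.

tan(βl) = tan(123°) = -1.54
Z_in = Z_0·(Z_L + jZ_0·tanβl)/(Z_0 + jZ_L·tanβl)
     = 75·(114 − j115)/(75 − j176)

Z_in ≈ 59.3 + j23.4 Ω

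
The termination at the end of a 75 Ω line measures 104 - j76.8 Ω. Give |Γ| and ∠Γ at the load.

Γ ≈ 0.421 ∠ -46.1°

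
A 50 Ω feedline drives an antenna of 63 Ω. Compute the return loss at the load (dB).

RL ≈ 18.8 dB

Γ = (63 − 50)/(63 + 50) = 0.115
RL = −20·log₁₀|Γ| = −20·log₁₀(0.115)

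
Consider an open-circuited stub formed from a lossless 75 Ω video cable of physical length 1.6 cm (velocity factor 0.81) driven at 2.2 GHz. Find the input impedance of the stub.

Z_in ≈ −j58.3 Ω

λ = v/f = 0.81·c / 2.2 GHz = 0.11 m
βl = 2π·l/λ = 2π × 0.145 = 52.1°
tan(βl) = 1.29
For an open-circuited stub, Z_in = −jZ_0·cot(βl) = −jZ_0/tan(βl)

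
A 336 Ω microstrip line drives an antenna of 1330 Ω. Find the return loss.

Γ = (1330 − 336)/(1330 + 336) = 0.597
RL = −20·log₁₀|Γ| = −20·log₁₀(0.597)

RL ≈ 4.49 dB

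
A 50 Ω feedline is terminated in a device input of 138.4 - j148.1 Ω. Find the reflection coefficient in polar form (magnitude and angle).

Γ = (Z_L − Z_0)/(Z_L + Z_0) = (88.4 − j148.1)/(188.4 − j148.1)
|Γ| = 172/240 = 0.72

Γ ≈ 0.72 ∠ -21°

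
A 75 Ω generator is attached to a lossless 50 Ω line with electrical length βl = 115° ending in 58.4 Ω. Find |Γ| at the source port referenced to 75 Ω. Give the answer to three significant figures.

tan(βl) = -2.14
Z_in = Z_0·(Z_L + jZ_0·tanβl)/(Z_0 + jZ_L·tanβl) = 45 + j5.37 Ω
Γ_s = (Z_in − Z_s)/(Z_in + Z_s) = (-30 + j5.37)/(120 + j5.37), |Γ_s| = 0.254

|Γ| ≈ 0.254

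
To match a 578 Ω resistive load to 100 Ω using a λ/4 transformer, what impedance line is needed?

Z_qwt ≈ 240 Ω

Z_qwt = √(Z_0·R_L) = √(100 × 578) = √57800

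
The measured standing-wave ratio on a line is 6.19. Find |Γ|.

|Γ| ≈ 0.722

|Γ| = (S − 1)/(S + 1) = (6.19 − 1)/(6.19 + 1) = 5.19/7.19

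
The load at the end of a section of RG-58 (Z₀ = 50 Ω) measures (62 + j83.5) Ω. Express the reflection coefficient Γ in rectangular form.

Γ = (Z_L − Z_0)/(Z_L + Z_0) = (12 + j83.5)/(112 + j83.5)

Γ ≈ 0.426 + j0.428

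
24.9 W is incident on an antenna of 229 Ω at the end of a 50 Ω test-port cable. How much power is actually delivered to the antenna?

P_delivered ≈ 14.7 W

Γ = (229 − 50)/(229 + 50) = 0.642
|Γ|² = 0.412
P_refl = |Γ|²·P_inc = 10.2 W, P_del = (1 − |Γ|²)·P_inc = 14.7 W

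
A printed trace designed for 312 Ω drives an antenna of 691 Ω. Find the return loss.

Γ = (691 − 312)/(691 + 312) = 0.378
RL = −20·log₁₀|Γ| = −20·log₁₀(0.378)

RL ≈ 8.45 dB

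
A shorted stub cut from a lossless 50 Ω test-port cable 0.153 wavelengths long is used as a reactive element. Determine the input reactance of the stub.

X_in ≈ 71.6 Ω (inductive)

βl = 2π × 0.153 = 55.1°
tan(βl) = 1.43
For a shorted stub, Z_in = jZ_0·tan(βl)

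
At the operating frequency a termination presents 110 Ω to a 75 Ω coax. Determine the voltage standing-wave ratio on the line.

VSWR ≈ 1.47

Γ = (110 − 75)/(110 + 75) = 0.189
VSWR = (1 + 0.189)/(1 − 0.189)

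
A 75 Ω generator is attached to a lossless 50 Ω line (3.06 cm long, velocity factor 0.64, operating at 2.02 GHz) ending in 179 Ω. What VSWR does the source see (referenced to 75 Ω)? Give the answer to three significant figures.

VSWR ≈ 4.82

λ = v/f = 0.64·c / 2.02 GHz = 0.095 m
βl = 2π·l/λ = 2π × 0.322 = 116°
tan(βl) = -2.06
Z_in = Z_0·(Z_L + jZ_0·tanβl)/(Z_0 + jZ_L·tanβl) = 16.9 + j22 Ω
Γ_s = (Z_in − Z_s)/(Z_in + Z_s) = (-58.1 + j22)/(91.9 + j22), |Γ_s| = 0.657
VSWR = (1 + |Γ_s|)/(1 − |Γ_s|)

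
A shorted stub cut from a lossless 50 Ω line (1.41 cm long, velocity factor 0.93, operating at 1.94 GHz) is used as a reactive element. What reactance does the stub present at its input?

λ = v/f = 0.93·c / 1.94 GHz = 0.144 m
βl = 2π·l/λ = 2π × 0.098 = 35.3°
tan(βl) = 0.708
For a shorted stub, Z_in = jZ_0·tan(βl)

X_in ≈ 35.4 Ω (inductive)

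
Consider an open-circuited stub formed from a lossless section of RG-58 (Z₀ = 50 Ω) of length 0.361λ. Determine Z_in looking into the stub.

Z_in ≈ +j41.9 Ω

βl = 2π × 0.361 = 130°
tan(βl) = -1.19
For an open-circuited stub, Z_in = −jZ_0·cot(βl) = −jZ_0/tan(βl)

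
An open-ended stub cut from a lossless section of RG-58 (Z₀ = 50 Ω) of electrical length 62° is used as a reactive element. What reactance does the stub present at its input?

X_in ≈ -26.6 Ω (capacitive)

tan(βl) = 1.88
For an open-ended stub, Z_in = −jZ_0·cot(βl) = −jZ_0/tan(βl)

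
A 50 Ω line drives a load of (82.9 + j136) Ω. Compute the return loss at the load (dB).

Γ = (32.9 + j136)/(132.9 + j136), |Γ| = 0.736
RL = −20·log₁₀|Γ| = −20·log₁₀(0.736)

RL ≈ 2.66 dB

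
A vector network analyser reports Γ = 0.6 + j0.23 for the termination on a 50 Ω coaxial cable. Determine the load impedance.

Z_L = Z_0·(1 + Γ)/(1 − Γ) = 50·(1.6 + j0.23)/(0.4 − j0.23)

Z_L ≈ 138 + j108 Ω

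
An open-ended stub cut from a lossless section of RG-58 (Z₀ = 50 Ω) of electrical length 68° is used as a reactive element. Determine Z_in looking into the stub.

tan(βl) = 2.48
For an open-ended stub, Z_in = −jZ_0·cot(βl) = −jZ_0/tan(βl)

Z_in ≈ −j20.2 Ω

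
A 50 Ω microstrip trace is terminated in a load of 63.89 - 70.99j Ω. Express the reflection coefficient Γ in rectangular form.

Γ ≈ 0.368 − j0.394

Γ = (Z_L − Z_0)/(Z_L + Z_0) = (13.89 − j70.99)/(113.9 − j70.99)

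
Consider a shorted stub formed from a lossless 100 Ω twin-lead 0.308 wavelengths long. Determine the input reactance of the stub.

X_in ≈ -262 Ω (capacitive)

βl = 2π × 0.308 = 111°
tan(βl) = -2.62
For a shorted stub, Z_in = jZ_0·tan(βl)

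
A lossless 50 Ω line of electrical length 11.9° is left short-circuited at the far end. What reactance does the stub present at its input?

X_in ≈ 10.5 Ω (inductive)

tan(βl) = 0.211
For a short-circuited stub, Z_in = jZ_0·tan(βl)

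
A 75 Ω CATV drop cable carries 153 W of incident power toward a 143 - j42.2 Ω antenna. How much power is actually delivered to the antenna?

|Γ| = |(68 − j42.2)/(218 − j42.2)| = 0.36
|Γ|² = 0.13
P_refl = |Γ|²·P_inc = 19.9 W, P_del = (1 − |Γ|²)·P_inc = 133 W

P_delivered ≈ 133 W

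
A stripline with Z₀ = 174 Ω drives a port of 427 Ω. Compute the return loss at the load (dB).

Γ = (427 − 174)/(427 + 174) = 0.421
RL = −20·log₁₀|Γ| = −20·log₁₀(0.421)

RL ≈ 7.52 dB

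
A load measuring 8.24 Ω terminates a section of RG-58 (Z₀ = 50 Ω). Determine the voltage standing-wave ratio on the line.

VSWR ≈ 6.07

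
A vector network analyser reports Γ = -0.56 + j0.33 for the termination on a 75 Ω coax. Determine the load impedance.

Z_L ≈ 17 + j19.5 Ω

Z_L = Z_0·(1 + Γ)/(1 − Γ) = 75·(0.44 + j0.33)/(1.56 − j0.33)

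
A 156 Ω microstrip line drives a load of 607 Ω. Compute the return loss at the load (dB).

Γ = (607 − 156)/(607 + 156) = 0.591
RL = −20·log₁₀|Γ| = −20·log₁₀(0.591)

RL ≈ 4.57 dB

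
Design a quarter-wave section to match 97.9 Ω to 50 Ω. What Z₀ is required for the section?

Z_qwt ≈ 70 Ω

Z_qwt = √(Z_0·R_L) = √(50 × 97.9) = √4895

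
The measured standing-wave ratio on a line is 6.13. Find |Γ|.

|Γ| = (S − 1)/(S + 1) = (6.13 − 1)/(6.13 + 1) = 5.13/7.13

|Γ| ≈ 0.719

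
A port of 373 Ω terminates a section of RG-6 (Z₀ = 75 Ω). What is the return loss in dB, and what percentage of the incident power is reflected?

Γ = (373 − 75)/(373 + 75) = 0.665
RL = −20·log₁₀(0.665) = 3.54 dB
P_refl/P_inc = |Γ|² = 0.442

RL ≈ 3.54 dB; 44.2% of incident power reflected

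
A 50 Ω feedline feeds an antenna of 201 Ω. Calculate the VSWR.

Γ = (201 − 50)/(201 + 50) = 0.602
VSWR = (1 + 0.602)/(1 − 0.602)

VSWR ≈ 4.02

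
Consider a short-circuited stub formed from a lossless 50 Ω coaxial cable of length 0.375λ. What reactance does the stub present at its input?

βl = 2π × 0.375 = 135°
tan(βl) = -1
For a short-circuited stub, Z_in = jZ_0·tan(βl)

X_in ≈ -50 Ω (capacitive)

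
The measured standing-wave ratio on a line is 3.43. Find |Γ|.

|Γ| = (S − 1)/(S + 1) = (3.43 − 1)/(3.43 + 1) = 2.43/4.43

|Γ| ≈ 0.549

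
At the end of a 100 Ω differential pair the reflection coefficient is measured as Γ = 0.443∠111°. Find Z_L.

Z_L ≈ 53.1 + j54.6 Ω

Z_L = Z_0·(1 + Γ)/(1 − Γ) = 100·(0.841 + j0.414)/(1.16 − j0.414)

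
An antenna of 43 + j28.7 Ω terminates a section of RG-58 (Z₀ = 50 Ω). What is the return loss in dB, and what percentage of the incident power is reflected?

Γ = (-7 + j28.7)/(93 + j28.7), |Γ| = 0.304
RL = −20·log₁₀(0.304) = 10.4 dB
P_refl/P_inc = |Γ|² = 0.0921

RL ≈ 10.4 dB; 9.21% of incident power reflected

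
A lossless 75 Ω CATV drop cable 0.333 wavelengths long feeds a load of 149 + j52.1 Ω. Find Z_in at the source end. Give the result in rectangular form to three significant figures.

βl = 2π × 0.333 = 120°
tan(βl) = tan(120°) = -1.74
Z_in = Z_0·(Z_L + jZ_0·tanβl)/(Z_0 + jZ_L·tanβl)
     = 75·(149 − j78.4)/(166 − j259)

Z_in ≈ 35.7 + j20.3 Ω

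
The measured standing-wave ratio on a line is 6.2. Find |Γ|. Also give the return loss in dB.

|Γ| ≈ 0.722; return loss ≈ 2.83 dB

|Γ| = (S − 1)/(S + 1) = (6.2 − 1)/(6.2 + 1) = 5.2/7.2
RL = −20·log₁₀|Γ| = −20·log₁₀(0.722)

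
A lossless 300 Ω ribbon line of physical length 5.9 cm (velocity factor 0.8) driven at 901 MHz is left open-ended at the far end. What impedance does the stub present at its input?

Z_in ≈ −j54.3 Ω

λ = v/f = 0.8·c / 901 MHz = 0.266 m
βl = 2π·l/λ = 2π × 0.221 = 79.7°
tan(βl) = 5.52
For an open-ended stub, Z_in = −jZ_0·cot(βl) = −jZ_0/tan(βl)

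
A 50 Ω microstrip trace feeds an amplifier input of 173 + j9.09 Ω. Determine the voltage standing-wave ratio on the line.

VSWR ≈ 3.47

Γ = (Z_L − Z_0)/(Z_L + Z_0) = (123 + j9.09)/(223 + j9.09)
|Γ| = 123/223 = 0.553
VSWR = (1 + |Γ|)/(1 − |Γ|) = 1.55/0.447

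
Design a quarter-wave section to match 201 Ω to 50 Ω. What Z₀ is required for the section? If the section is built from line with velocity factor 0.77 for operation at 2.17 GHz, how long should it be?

Z_qwt ≈ 100 Ω; length ≈ 2.66 cm

Z_qwt = √(Z_0·R_L) = √(50 × 201) = √10050
λ = 0.77·c/f = 0.106 m, so l = λ/4 = 0.0266 m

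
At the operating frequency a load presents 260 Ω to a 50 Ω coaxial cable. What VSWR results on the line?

Γ = (260 − 50)/(260 + 50) = 0.677
VSWR = (1 + 0.677)/(1 − 0.677)

VSWR ≈ 5.2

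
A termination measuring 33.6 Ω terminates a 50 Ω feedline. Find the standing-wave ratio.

For a purely resistive load, VSWR = R_L/Z_0 or Z_0/R_L (whichever > 1) = 50/33.6

VSWR ≈ 1.49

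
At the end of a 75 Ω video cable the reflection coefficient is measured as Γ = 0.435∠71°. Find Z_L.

Z_L ≈ 67.1 + j68.1 Ω

Z_L = Z_0·(1 + Γ)/(1 − Γ) = 75·(1.14 + j0.411)/(0.858 − j0.411)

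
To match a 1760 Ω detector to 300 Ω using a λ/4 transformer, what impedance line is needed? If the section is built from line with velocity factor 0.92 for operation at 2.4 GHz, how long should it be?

Z_qwt = √(Z_0·R_L) = √(300 × 1760) = √528000
λ = 0.92·c/f = 0.115 m, so l = λ/4 = 0.0288 m

Z_qwt ≈ 727 Ω; length ≈ 2.88 cm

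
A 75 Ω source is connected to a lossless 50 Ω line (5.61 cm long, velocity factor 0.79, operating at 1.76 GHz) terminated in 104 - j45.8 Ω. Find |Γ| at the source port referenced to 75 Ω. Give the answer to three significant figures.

λ = v/f = 0.79·c / 1.76 GHz = 0.135 m
βl = 2π·l/λ = 2π × 0.417 = 150°
tan(βl) = -0.578
Z_in = Z_0·(Z_L + jZ_0·tanβl)/(Z_0 + jZ_L·tanβl) = 83.3 + j53.9 Ω
Γ_s = (Z_in − Z_s)/(Z_in + Z_s) = (8.26 + j53.9)/(158 + j53.9), |Γ_s| = 0.326

|Γ| ≈ 0.326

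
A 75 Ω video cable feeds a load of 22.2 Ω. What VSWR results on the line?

Γ = (22.2 − 75)/(22.2 + 75) = -0.543
VSWR = (1 + 0.543)/(1 − 0.543)

VSWR ≈ 3.38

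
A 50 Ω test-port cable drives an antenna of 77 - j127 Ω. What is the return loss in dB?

Γ = (27 − j127)/(127 − j127), |Γ| = 0.723
RL = −20·log₁₀|Γ| = −20·log₁₀(0.723)

RL ≈ 2.82 dB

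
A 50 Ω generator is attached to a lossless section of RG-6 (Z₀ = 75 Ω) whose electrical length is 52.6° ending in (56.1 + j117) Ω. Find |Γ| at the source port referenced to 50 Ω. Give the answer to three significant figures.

|Γ| ≈ 0.751

tan(βl) = 1.31
Z_in = Z_0·(Z_L + jZ_0·tanβl)/(Z_0 + jZ_L·tanβl) = 74.6 − j137 Ω
Γ_s = (Z_in − Z_s)/(Z_in + Z_s) = (24.6 − j137)/(125 − j137), |Γ_s| = 0.751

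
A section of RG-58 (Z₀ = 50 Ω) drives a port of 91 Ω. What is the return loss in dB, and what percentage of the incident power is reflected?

RL ≈ 10.7 dB; 8.46% of incident power reflected

Γ = (91 − 50)/(91 + 50) = 0.291
RL = −20·log₁₀(0.291) = 10.7 dB
P_refl/P_inc = |Γ|² = 0.0846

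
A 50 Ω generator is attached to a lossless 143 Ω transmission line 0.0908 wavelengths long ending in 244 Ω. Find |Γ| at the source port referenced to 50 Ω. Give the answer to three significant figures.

βl = 2π × 0.0908 = 32.7°
tan(βl) = 0.642
Z_in = Z_0·(Z_L + jZ_0·tanβl)/(Z_0 + jZ_L·tanβl) = 157 − j79.8 Ω
Γ_s = (Z_in − Z_s)/(Z_in + Z_s) = (107 − j79.8)/(207 − j79.8), |Γ_s| = 0.601

|Γ| ≈ 0.601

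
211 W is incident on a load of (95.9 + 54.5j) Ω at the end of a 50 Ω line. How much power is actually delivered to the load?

|Γ| = |(45.9 + j54.5)/(145.9 + j54.5)| = 0.457
|Γ|² = 0.209
P_refl = |Γ|²·P_inc = 44.2 W, P_del = (1 − |Γ|²)·P_inc = 167 W

P_delivered ≈ 167 W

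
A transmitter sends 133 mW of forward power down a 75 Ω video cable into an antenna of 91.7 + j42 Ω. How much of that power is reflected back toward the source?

|Γ| = |(16.7 + j42)/(166.7 + j42)| = 0.263
|Γ|² = 0.0691
P_refl = |Γ|²·P_inc = 9.19 mW, P_del = (1 − |Γ|²)·P_inc = 124 mW

P_reflected ≈ 9.19 mW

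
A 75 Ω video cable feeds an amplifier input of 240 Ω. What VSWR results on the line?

For a purely resistive load, VSWR = R_L/Z_0 or Z_0/R_L (whichever > 1) = 240/75

VSWR ≈ 3.2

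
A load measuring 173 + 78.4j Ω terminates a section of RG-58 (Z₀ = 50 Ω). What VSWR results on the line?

VSWR ≈ 4.22

Γ = (Z_L − Z_0)/(Z_L + Z_0) = (123 + j78.4)/(223 + j78.4)
|Γ| = 146/236 = 0.617
VSWR = (1 + |Γ|)/(1 − |Γ|) = 1.62/0.383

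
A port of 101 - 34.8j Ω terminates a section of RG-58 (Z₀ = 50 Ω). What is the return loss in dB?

Γ = (51 − j34.8)/(151 − j34.8), |Γ| = 0.398
RL = −20·log₁₀|Γ| = −20·log₁₀(0.398)

RL ≈ 7.99 dB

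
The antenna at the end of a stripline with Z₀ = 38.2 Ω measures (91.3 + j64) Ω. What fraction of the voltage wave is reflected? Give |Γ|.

|Γ| ≈ 0.576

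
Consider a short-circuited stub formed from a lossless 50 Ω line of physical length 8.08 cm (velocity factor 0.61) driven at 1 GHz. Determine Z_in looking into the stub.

Z_in ≈ −j19.2 Ω

λ = v/f = 0.61·c / 1 GHz = 0.183 m
βl = 2π·l/λ = 2π × 0.442 = 159°
tan(βl) = -0.385
For a short-circuited stub, Z_in = jZ_0·tan(βl)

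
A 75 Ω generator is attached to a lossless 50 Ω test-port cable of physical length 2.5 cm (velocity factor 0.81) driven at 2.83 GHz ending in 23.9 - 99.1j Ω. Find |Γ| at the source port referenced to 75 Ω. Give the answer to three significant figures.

λ = v/f = 0.81·c / 2.83 GHz = 0.0859 m
βl = 2π·l/λ = 2π × 0.291 = 105°
tan(βl) = -3.78
Z_in = Z_0·(Z_L + jZ_0·tanβl)/(Z_0 + jZ_L·tanβl) = 8.05 + j42.1 Ω
Γ_s = (Z_in − Z_s)/(Z_in + Z_s) = (-67 + j42.1)/(83 + j42.1), |Γ_s| = 0.85

|Γ| ≈ 0.85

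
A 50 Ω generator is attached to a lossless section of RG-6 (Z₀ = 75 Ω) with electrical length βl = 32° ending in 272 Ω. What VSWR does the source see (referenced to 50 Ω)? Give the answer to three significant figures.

tan(βl) = 0.625
Z_in = Z_0·(Z_L + jZ_0·tanβl)/(Z_0 + jZ_L·tanβl) = 61.6 − j92.8 Ω
Γ_s = (Z_in − Z_s)/(Z_in + Z_s) = (11.6 − j92.8)/(112 − j92.8), |Γ_s| = 0.644
VSWR = (1 + |Γ_s|)/(1 − |Γ_s|)

VSWR ≈ 4.62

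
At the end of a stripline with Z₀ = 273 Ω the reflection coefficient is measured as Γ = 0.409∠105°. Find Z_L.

Z_L = Z_0·(1 + Γ)/(1 − Γ) = 273·(0.894 + j0.395)/(1.11 − j0.395)

Z_L ≈ 165 + j156 Ω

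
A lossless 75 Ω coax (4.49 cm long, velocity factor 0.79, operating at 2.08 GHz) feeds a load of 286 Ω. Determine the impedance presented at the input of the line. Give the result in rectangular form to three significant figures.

Z_in ≈ 46.4 + j80 Ω

λ = v/f = 0.79·c / 2.08 GHz = 0.114 m
βl = 2π·l/λ = 2π × 0.394 = 142°
tan(βl) = tan(142°) = -0.785
Z_in = Z_0·(Z_L + jZ_0·tanβl)/(Z_0 + jZ_L·tanβl)
     = 75·(286 − j58.9)/(75 − j225)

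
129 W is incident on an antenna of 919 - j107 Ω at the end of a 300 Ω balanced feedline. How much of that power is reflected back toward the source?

P_reflected ≈ 34 W

|Γ| = |(619 − j107)/(1219 − j107)| = 0.513
|Γ|² = 0.264
P_refl = |Γ|²·P_inc = 34 W, P_del = (1 − |Γ|²)·P_inc = 95 W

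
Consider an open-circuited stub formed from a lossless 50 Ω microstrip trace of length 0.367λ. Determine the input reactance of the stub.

βl = 2π × 0.367 = 132°
tan(βl) = -1.11
For an open-circuited stub, Z_in = −jZ_0·cot(βl) = −jZ_0/tan(βl)

X_in ≈ 45.2 Ω (inductive)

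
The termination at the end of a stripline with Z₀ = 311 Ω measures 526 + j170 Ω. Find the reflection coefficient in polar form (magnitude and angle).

Γ ≈ 0.321 ∠ 26.9°

Γ = (Z_L − Z_0)/(Z_L + Z_0) = (215 + j170)/(837 + j170)
|Γ| = 274/854 = 0.321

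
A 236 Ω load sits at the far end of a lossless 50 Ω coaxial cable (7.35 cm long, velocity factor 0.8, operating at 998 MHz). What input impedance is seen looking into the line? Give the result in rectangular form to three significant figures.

Z_in ≈ 11.9 + j17.3 Ω

λ = v/f = 0.8·c / 998 MHz = 0.24 m
βl = 2π·l/λ = 2π × 0.306 = 110°
tan(βl) = tan(110°) = -2.74
Z_in = Z_0·(Z_L + jZ_0·tanβl)/(Z_0 + jZ_L·tanβl)
     = 50·(236 − j137)/(50 − j647)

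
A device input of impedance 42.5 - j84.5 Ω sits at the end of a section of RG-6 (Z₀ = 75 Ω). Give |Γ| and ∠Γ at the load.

Γ ≈ 0.626 ∠ -75.3°

Γ = (Z_L − Z_0)/(Z_L + Z_0) = (-32.5 − j84.5)/(117.5 − j84.5)
|Γ| = 90.5/145 = 0.626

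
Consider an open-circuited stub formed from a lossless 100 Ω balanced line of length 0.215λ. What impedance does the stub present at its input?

βl = 2π × 0.215 = 77.4°
tan(βl) = 4.47
For an open-circuited stub, Z_in = −jZ_0·cot(βl) = −jZ_0/tan(βl)

Z_in ≈ −j22.4 Ω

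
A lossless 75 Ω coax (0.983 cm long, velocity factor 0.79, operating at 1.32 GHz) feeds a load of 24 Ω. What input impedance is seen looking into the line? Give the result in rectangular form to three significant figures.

Z_in ≈ 26.7 + j23.8 Ω

λ = v/f = 0.79·c / 1.32 GHz = 0.18 m
βl = 2π·l/λ = 2π × 0.0547 = 19.7°
tan(βl) = tan(19.7°) = 0.358
Z_in = Z_0·(Z_L + jZ_0·tanβl)/(Z_0 + jZ_L·tanβl)
     = 75·(24 + j26.9)/(75 + j8.6)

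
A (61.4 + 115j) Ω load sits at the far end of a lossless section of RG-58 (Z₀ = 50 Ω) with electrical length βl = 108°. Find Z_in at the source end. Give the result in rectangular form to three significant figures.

tan(βl) = tan(108°) = -3.08
Z_in = Z_0·(Z_L + jZ_0·tanβl)/(Z_0 + jZ_L·tanβl)
     = 50·(61.4 − j38.9)/(404 − j189)

Z_in ≈ 8.08 − j1.03 Ω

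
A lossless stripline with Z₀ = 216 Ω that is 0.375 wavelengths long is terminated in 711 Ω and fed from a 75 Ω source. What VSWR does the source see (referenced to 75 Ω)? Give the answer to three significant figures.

βl = 2π × 0.375 = 135°
tan(βl) = -1
Z_in = Z_0·(Z_L + jZ_0·tanβl)/(Z_0 + jZ_L·tanβl) = 120 + j179 Ω
Γ_s = (Z_in − Z_s)/(Z_in + Z_s) = (45.2 + j179)/(195 + j179), |Γ_s| = 0.698
VSWR = (1 + |Γ_s|)/(1 − |Γ_s|)

VSWR ≈ 5.62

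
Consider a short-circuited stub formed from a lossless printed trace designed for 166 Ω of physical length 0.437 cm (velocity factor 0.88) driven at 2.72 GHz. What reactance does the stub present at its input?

λ = v/f = 0.88·c / 2.72 GHz = 0.0971 m
βl = 2π·l/λ = 2π × 0.045 = 16.2°
tan(βl) = 0.291
For a short-circuited stub, Z_in = jZ_0·tan(βl)

X_in ≈ 48.3 Ω (inductive)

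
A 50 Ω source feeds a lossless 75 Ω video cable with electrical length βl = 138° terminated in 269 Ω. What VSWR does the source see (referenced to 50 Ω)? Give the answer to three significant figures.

tan(βl) = -0.9
Z_in = Z_0·(Z_L + jZ_0·tanβl)/(Z_0 + jZ_L·tanβl) = 42.6 + j70.1 Ω
Γ_s = (Z_in − Z_s)/(Z_in + Z_s) = (-7.38 + j70.1)/(92.6 + j70.1), |Γ_s| = 0.607
VSWR = (1 + |Γ_s|)/(1 − |Γ_s|)

VSWR ≈ 4.09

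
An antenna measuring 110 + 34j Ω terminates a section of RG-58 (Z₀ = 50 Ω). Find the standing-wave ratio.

Γ = (Z_L − Z_0)/(Z_L + Z_0) = (60 + j34)/(160 + j34)
|Γ| = 69/164 = 0.422
VSWR = (1 + |Γ|)/(1 − |Γ|) = 1.42/0.578

VSWR ≈ 2.46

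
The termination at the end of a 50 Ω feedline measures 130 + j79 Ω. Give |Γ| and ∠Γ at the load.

Γ = (Z_L − Z_0)/(Z_L + Z_0) = (80 + j79)/(180 + j79)
|Γ| = 112/197 = 0.572

Γ ≈ 0.572 ∠ 20.9°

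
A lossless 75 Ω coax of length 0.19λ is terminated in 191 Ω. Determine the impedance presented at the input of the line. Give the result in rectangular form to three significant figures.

Z_in ≈ 33.3 − j24.5 Ω

βl = 2π × 0.19 = 68.4°
tan(βl) = tan(68.4°) = 2.53
Z_in = Z_0·(Z_L + jZ_0·tanβl)/(Z_0 + jZ_L·tanβl)
     = 75·(191 + j189)/(75 + j482)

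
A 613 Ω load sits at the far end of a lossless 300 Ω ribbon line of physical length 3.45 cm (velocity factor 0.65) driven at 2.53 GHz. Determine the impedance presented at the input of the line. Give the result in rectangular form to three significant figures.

λ = v/f = 0.65·c / 2.53 GHz = 0.0771 m
βl = 2π·l/λ = 2π × 0.448 = 161°
tan(βl) = tan(161°) = -0.342
Z_in = Z_0·(Z_L + jZ_0·tanβl)/(Z_0 + jZ_L·tanβl)
     = 300·(613 − j102)/(300 − j209)

Z_in ≈ 460 + j219 Ω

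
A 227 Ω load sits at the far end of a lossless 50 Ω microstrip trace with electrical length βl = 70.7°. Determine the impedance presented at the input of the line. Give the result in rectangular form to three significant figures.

Z_in ≈ 12.3 − j16.6 Ω

tan(βl) = tan(70.7°) = 2.86
Z_in = Z_0·(Z_L + jZ_0·tanβl)/(Z_0 + jZ_L·tanβl)
     = 50·(227 + j143)/(50 + j648)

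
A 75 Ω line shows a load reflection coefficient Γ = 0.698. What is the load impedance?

Z_L ≈ 422 Ω

Z_L = Z_0·(1 + Γ)/(1 − Γ) = 75·(1.7)/(0.302)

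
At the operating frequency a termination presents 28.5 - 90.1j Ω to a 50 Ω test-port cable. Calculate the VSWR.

Γ = (Z_L − Z_0)/(Z_L + Z_0) = (-21.5 − j90.1)/(78.5 − j90.1)
|Γ| = 92.6/120 = 0.775
VSWR = (1 + |Γ|)/(1 − |Γ|) = 1.78/0.225

VSWR ≈ 7.89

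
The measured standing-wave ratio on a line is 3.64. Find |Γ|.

|Γ| ≈ 0.569

|Γ| = (S − 1)/(S + 1) = (3.64 − 1)/(3.64 + 1) = 2.64/4.64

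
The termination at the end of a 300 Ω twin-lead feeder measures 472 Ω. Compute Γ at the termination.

Γ = 0.223

Γ = (Z_L − Z_0)/(Z_L + Z_0) = (472 − 300)/(472 + 300) = 172/772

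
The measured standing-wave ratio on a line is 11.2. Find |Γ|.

|Γ| ≈ 0.836

|Γ| = (S − 1)/(S + 1) = (11.2 − 1)/(11.2 + 1) = 10.2/12.2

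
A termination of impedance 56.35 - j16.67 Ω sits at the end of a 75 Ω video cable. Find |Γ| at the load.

|Γ| ≈ 0.189

Γ = (Z_L − Z_0)/(Z_L + Z_0) = (-18.65 − j16.67)/(131.3 − j16.67)
|Γ| = 25/132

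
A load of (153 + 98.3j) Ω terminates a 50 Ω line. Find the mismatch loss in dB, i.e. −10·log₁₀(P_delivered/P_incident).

mismatch loss ≈ 2.21 dB

Γ = (103 + j98.3)/(203 + j98.3), |Γ| = 0.631
|Γ|² = 0.398, so P_del/P_inc = 1 − |Γ|² = 0.602
ML = −10·log₁₀(1 − |Γ|²)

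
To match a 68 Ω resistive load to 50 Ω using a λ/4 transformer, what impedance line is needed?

Z_qwt = √(Z_0·R_L) = √(50 × 68) = √3400

Z_qwt ≈ 58.3 Ω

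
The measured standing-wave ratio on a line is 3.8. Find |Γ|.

|Γ| = (S − 1)/(S + 1) = (3.8 − 1)/(3.8 + 1) = 2.8/4.8

|Γ| ≈ 0.583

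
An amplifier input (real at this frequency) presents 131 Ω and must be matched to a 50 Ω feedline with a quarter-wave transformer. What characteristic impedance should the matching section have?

Z_qwt ≈ 80.9 Ω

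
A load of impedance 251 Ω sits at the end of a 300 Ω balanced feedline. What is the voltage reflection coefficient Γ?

Γ = (Z_L − Z_0)/(Z_L + Z_0) = (251 − 300)/(251 + 300) = -49/551

Γ = -0.0889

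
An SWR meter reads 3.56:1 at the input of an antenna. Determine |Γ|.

|Γ| = (S − 1)/(S + 1) = (3.56 − 1)/(3.56 + 1) = 2.56/4.56

|Γ| ≈ 0.561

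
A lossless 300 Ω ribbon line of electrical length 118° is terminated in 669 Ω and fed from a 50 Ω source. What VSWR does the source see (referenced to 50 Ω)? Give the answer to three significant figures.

tan(βl) = -1.88
Z_in = Z_0·(Z_L + jZ_0·tanβl)/(Z_0 + jZ_L·tanβl) = 163 + j121 Ω
Γ_s = (Z_in − Z_s)/(Z_in + Z_s) = (113 + j121)/(213 + j121), |Γ_s| = 0.675
VSWR = (1 + |Γ_s|)/(1 − |Γ_s|)

VSWR ≈ 5.16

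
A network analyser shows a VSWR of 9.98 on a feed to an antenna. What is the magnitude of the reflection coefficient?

|Γ| ≈ 0.818

|Γ| = (S − 1)/(S + 1) = (9.98 − 1)/(9.98 + 1) = 8.98/11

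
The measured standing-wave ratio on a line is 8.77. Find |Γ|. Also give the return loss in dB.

|Γ| = (S − 1)/(S + 1) = (8.77 − 1)/(8.77 + 1) = 7.77/9.77
RL = −20·log₁₀|Γ| = −20·log₁₀(0.795)

|Γ| ≈ 0.795; return loss ≈ 1.99 dB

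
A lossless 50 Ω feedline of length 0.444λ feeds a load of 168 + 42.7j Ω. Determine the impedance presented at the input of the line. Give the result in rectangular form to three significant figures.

Z_in ≈ 58.7 + j73.7 Ω

βl = 2π × 0.444 = 160°
tan(βl) = tan(160°) = -0.367
Z_in = Z_0·(Z_L + jZ_0·tanβl)/(Z_0 + jZ_L·tanβl)
     = 50·(168 + j24.3)/(65.7 − j61.7)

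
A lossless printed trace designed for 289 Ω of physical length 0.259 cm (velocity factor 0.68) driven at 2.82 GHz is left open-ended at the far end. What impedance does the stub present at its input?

Z_in ≈ −j1260 Ω

λ = v/f = 0.68·c / 2.82 GHz = 0.0723 m
βl = 2π·l/λ = 2π × 0.0358 = 12.9°
tan(βl) = 0.229
For an open-ended stub, Z_in = −jZ_0·cot(βl) = −jZ_0/tan(βl)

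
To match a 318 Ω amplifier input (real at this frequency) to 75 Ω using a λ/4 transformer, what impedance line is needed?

Z_qwt ≈ 154 Ω

Z_qwt = √(Z_0·R_L) = √(75 × 318) = √23850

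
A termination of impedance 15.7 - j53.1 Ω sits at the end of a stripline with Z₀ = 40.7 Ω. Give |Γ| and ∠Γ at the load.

Γ ≈ 0.758 ∠ -71.9°

Γ = (Z_L − Z_0)/(Z_L + Z_0) = (-25 − j53.1)/(56.4 − j53.1)
|Γ| = 58.7/77.5 = 0.758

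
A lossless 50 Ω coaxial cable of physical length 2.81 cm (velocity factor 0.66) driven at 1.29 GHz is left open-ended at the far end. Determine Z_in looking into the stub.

Z_in ≈ −j22.4 Ω

λ = v/f = 0.66·c / 1.29 GHz = 0.153 m
βl = 2π·l/λ = 2π × 0.183 = 65.9°
tan(βl) = 2.24
For an open-ended stub, Z_in = −jZ_0·cot(βl) = −jZ_0/tan(βl)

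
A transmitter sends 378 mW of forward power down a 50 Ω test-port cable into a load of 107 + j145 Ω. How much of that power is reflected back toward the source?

P_reflected ≈ 201 mW

|Γ| = |(57 + j145)/(157 + j145)| = 0.729
|Γ|² = 0.531
P_refl = |Γ|²·P_inc = 201 mW, P_del = (1 − |Γ|²)·P_inc = 177 mW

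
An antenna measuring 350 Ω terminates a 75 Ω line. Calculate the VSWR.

For a purely resistive load, VSWR = R_L/Z_0 or Z_0/R_L (whichever > 1) = 350/75

VSWR ≈ 4.67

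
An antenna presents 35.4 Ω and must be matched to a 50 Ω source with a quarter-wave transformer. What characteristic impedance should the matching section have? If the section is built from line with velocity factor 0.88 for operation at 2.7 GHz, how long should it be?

Z_qwt = √(Z_0·R_L) = √(50 × 35.4) = √1770
λ = 0.88·c/f = 0.0978 m, so l = λ/4 = 0.0244 m

Z_qwt ≈ 42.1 Ω; length ≈ 2.44 cm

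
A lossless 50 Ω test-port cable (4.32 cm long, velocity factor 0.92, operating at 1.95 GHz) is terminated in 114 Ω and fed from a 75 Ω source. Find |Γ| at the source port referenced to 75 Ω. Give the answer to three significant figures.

λ = v/f = 0.92·c / 1.95 GHz = 0.142 m
βl = 2π·l/λ = 2π × 0.305 = 110°
tan(βl) = -2.77
Z_in = Z_0·(Z_L + jZ_0·tanβl)/(Z_0 + jZ_L·tanβl) = 24.2 + j14.2 Ω
Γ_s = (Z_in − Z_s)/(Z_in + Z_s) = (-50.8 + j14.2)/(99.2 + j14.2), |Γ_s| = 0.527

|Γ| ≈ 0.527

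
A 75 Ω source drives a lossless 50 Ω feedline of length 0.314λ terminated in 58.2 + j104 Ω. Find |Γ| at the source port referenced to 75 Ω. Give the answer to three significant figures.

βl = 2π × 0.314 = 113°
tan(βl) = -2.35
Z_in = Z_0·(Z_L + jZ_0·tanβl)/(Z_0 + jZ_L·tanβl) = 9.01 + j1.88 Ω
Γ_s = (Z_in − Z_s)/(Z_in + Z_s) = (-66 + j1.88)/(84 + j1.88), |Γ_s| = 0.786

|Γ| ≈ 0.786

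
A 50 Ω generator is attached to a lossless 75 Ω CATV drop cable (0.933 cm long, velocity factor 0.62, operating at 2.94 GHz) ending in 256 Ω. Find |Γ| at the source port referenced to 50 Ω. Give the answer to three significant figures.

|Γ| ≈ 0.541

λ = v/f = 0.62·c / 2.94 GHz = 0.0633 m
βl = 2π·l/λ = 2π × 0.147 = 53.1°
tan(βl) = 1.33
Z_in = Z_0·(Z_L + jZ_0·tanβl)/(Z_0 + jZ_L·tanβl) = 32.8 − j49.1 Ω
Γ_s = (Z_in − Z_s)/(Z_in + Z_s) = (-17.2 − j49.1)/(82.8 − j49.1), |Γ_s| = 0.541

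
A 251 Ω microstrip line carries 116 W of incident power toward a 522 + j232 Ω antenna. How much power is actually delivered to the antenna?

P_delivered ≈ 93.3 W

|Γ| = |(271 + j232)/(773 + j232)| = 0.442
|Γ|² = 0.195
P_refl = |Γ|²·P_inc = 22.7 W, P_del = (1 − |Γ|²)·P_inc = 93.3 W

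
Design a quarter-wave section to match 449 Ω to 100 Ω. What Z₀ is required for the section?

Z_qwt ≈ 212 Ω

Z_qwt = √(Z_0·R_L) = √(100 × 449) = √44900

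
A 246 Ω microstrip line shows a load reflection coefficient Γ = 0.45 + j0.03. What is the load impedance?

Z_L ≈ 646 + j48.6 Ω

Z_L = Z_0·(1 + Γ)/(1 − Γ) = 246·(1.45 + j0.03)/(0.55 − j0.03)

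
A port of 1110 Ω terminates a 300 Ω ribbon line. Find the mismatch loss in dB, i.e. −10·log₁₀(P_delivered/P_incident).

Γ = (1110 − 300)/(1110 + 300) = 0.574
|Γ|² = 0.33, so P_del/P_inc = 1 − |Γ|² = 0.67
ML = −10·log₁₀(1 − |Γ|²)

mismatch loss ≈ 1.74 dB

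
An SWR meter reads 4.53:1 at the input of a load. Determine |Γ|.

|Γ| ≈ 0.638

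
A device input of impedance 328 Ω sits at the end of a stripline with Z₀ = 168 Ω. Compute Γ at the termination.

Γ = (Z_L − Z_0)/(Z_L + Z_0) = (328 − 168)/(328 + 168) = 160/496

Γ = 0.323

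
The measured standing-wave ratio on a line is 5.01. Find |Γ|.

|Γ| = (S − 1)/(S + 1) = (5.01 − 1)/(5.01 + 1) = 4.01/6.01

|Γ| ≈ 0.667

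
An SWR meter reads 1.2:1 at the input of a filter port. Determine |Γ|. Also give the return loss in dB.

|Γ| = (S − 1)/(S + 1) = (1.2 − 1)/(1.2 + 1) = 0.2/2.2
RL = −20·log₁₀|Γ| = −20·log₁₀(0.0909)

|Γ| ≈ 0.0909; return loss ≈ 20.8 dB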